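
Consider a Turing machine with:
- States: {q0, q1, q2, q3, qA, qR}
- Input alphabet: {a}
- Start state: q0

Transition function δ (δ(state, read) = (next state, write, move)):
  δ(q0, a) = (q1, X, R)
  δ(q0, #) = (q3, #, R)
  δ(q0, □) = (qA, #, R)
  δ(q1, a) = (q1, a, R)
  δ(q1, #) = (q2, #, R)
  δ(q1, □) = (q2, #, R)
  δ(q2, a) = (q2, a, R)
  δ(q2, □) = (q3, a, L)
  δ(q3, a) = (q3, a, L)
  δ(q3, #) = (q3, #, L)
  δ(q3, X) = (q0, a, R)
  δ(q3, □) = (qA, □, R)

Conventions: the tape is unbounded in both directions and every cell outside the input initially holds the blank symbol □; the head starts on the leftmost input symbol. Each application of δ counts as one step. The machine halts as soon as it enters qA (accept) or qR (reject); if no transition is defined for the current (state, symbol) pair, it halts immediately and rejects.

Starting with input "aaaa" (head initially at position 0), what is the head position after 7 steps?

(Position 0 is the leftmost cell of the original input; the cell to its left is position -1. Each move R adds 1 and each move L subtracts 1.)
Step 0: [q0]aaaa (head at position 0)
Step 1: δ(q0, a) = (q1, X, R)  ⊢  X[q1]aaa (head at position 1)
Step 2: δ(q1, a) = (q1, a, R)  ⊢  Xa[q1]aa (head at position 2)
Step 3: δ(q1, a) = (q1, a, R)  ⊢  Xaa[q1]a (head at position 3)
Step 4: δ(q1, a) = (q1, a, R)  ⊢  Xaaa[q1]□ (head at position 4)
Step 5: δ(q1, □) = (q2, #, R)  ⊢  Xaaa#[q2]□ (head at position 5)
Step 6: δ(q2, □) = (q3, a, L)  ⊢  Xaaa[q3]#a (head at position 4)
Step 7: δ(q3, #) = (q3, #, L)  ⊢  Xaa[q3]a#a (head at position 3)
Head position after 7 steps: 3

Final answer: Position 3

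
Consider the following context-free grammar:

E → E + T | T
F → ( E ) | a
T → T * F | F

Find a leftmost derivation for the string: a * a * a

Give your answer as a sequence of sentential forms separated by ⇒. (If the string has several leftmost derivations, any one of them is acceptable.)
Start with E.
Step 1: the leftmost non-terminal is E; apply E → T:  T
Step 2: the leftmost non-terminal is T; apply T → T * F:  T * F
Step 3: the leftmost non-terminal is T; apply T → T * F:  T * F * F
Step 4: the leftmost non-terminal is T; apply T → F:  F * F * F
Step 5: the leftmost non-terminal is F; apply F → a:  a * F * F
Step 6: the leftmost non-terminal is F; apply F → a:  a * a * F
Step 7: the leftmost non-terminal is F; apply F → a:  a * a * a

Final answer: E ⇒ T ⇒ T * F ⇒ T * F * F ⇒ F * F * F ⇒ a * F * F ⇒ a * a * F ⇒ a * a * a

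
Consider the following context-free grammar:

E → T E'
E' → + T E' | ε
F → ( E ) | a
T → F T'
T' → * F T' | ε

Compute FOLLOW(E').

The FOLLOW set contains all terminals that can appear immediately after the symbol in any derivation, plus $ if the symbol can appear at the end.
Useful FIRST sets: FIRST(E') = {+, ε}, FIRST(T') = {*, ε} (both E' and T' are nullable).
FOLLOW(E): E is the start symbol → $; E appears in F → ( E ) followed by ')' → FOLLOW(E) = {), $}.
FOLLOW(E'): E' appears at the right end of E → T E' and of E' → + T E', so FOLLOW(E') ⊇ FOLLOW(E) (the second occurrence adds nothing new). FOLLOW(E') = {), $}.

Final answer: {$, )}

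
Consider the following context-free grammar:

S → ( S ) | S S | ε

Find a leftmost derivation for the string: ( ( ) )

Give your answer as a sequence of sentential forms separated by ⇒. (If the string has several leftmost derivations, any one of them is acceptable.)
Start with S.
Step 1: the leftmost non-terminal is S; apply S → ( S ):  ( S )
Step 2: the leftmost non-terminal is S; apply S → ( S ):  ( ( S ) )
Step 3: the leftmost non-terminal is S; apply S → ε:  ( ( ) )

Final answer: S ⇒ ( S ) ⇒ ( ( S ) ) ⇒ ( ( ) )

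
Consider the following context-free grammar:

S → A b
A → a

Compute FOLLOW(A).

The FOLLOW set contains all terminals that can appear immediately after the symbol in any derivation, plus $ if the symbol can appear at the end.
A occurs only in S → A b, where it is immediately followed by the terminal b. So FOLLOW(A) = {b}.

Final answer: {b}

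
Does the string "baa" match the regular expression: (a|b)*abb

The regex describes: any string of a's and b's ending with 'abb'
No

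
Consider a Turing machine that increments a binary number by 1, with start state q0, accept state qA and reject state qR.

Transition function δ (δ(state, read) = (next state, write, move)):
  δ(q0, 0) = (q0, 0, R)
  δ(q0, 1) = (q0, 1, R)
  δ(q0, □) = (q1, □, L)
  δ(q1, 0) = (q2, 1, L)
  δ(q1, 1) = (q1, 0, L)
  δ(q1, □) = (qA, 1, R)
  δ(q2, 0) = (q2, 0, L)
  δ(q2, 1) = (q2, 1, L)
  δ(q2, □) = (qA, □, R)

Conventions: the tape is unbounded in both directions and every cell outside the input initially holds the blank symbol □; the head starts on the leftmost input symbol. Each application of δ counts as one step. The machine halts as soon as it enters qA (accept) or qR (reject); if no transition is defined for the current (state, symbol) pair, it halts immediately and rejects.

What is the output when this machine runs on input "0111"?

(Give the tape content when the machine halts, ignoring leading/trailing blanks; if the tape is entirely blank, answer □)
Step 0: [q0]0111 (head at position 0)
Step 1: δ(q0, 0) = (q0, 0, R)  ⊢  0[q0]111 (head at position 1)
Step 2: δ(q0, 1) = (q0, 1, R)  ⊢  01[q0]11 (head at position 2)
Step 3: δ(q0, 1) = (q0, 1, R)  ⊢  011[q0]1 (head at position 3)
Step 4: δ(q0, 1) = (q0, 1, R)  ⊢  0111[q0]□ (head at position 4)
Step 5: δ(q0, □) = (q1, □, L)  ⊢  011[q1]1□ (head at position 3)
Step 6: δ(q1, 1) = (q1, 0, L)  ⊢  01[q1]10□ (head at position 2)
Step 7: δ(q1, 1) = (q1, 0, L)  ⊢  0[q1]100□ (head at position 1)
Step 8: δ(q1, 1) = (q1, 0, L)  ⊢  [q1]0000□ (head at position 0)
Step 9: δ(q1, 0) = (q2, 1, L)  ⊢  [q2]□1000□ (head at position -1)
Step 10: δ(q2, □) = (qA, □, R)  ⊢  □[qA]1000□ (head at position 0)
The machine is in qA, so it halts and accepts.
Tape content when halted (ignoring surrounding blanks): 1000

Final answer: Output: 1000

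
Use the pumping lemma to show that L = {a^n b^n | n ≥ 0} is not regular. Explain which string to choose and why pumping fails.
Language: L = {a^n b^n | n ≥ 0} (equal numbers of a's followed by b's)
Step 1: Assume for contradiction that L is regular, with pumping length p.
Step 2: Choose s = a^p b^p. Then s ∈ L (it has p a's followed by p b's) and |s| ≥ p.
Step 3: Consider any decomposition s = xyz with |xy| ≤ p and |y| > 0. Since |xy| ≤ p and the first p symbols of s are all a's, y = a^k for some k with 1 ≤ k ≤ p.
Step 4: Pumping up (i = 2): xy²z = a^(p+k) b^p, which has more a's than b's, so xy²z ∉ L.
This contradicts the pumping lemma, so L is not regular.

Final answer: Choose s = a^p b^p. Since |xy| ≤ p, y = a^k with k ≥ 1. Then xy²z = a^(p+k) b^p ∉ L.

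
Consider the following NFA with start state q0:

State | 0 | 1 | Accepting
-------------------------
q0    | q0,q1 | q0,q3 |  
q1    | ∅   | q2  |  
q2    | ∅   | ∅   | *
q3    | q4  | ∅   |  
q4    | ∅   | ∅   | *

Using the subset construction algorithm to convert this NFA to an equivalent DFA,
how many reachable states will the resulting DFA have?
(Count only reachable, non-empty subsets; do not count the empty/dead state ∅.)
Start subset: {q0}
{q0}: on 0 → {q0, q1}, on 1 → {q0, q3}
{q0, q1}: on 0 → {q0, q1}, on 1 → {q0, q2, q3}
{q0, q3}: on 0 → {q0, q1, q4}, on 1 → {q0, q3}
{q0, q2, q3}: on 0 → {q0, q1, q4}, on 1 → {q0, q3}
{q0, q1, q4}: on 0 → {q0, q1}, on 1 → {q0, q2, q3}
Reachable non-empty subsets: {q0}, {q0, q1}, {q0, q3}, {q0, q2, q3}, {q0, q1, q4} — 5 in total.

Final answer: 5 states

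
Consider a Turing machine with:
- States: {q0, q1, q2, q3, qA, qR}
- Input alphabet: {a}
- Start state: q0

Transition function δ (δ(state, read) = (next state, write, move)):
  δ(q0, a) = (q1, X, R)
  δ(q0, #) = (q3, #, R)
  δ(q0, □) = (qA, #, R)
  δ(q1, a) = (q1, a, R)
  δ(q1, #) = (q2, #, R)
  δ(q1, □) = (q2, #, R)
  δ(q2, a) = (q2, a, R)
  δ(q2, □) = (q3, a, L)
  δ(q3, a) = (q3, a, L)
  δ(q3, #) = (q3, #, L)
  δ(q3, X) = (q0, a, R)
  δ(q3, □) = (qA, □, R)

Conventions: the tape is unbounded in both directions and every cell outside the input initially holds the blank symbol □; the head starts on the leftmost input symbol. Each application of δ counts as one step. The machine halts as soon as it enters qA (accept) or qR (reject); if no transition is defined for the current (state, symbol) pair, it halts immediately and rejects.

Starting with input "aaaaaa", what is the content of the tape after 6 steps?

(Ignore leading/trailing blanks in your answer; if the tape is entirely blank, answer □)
Step 0: [q0]aaaaaa (head at position 0)
Step 1: δ(q0, a) = (q1, X, R)  ⊢  X[q1]aaaaa (head at position 1)
Step 2: δ(q1, a) = (q1, a, R)  ⊢  Xa[q1]aaaa (head at position 2)
Step 3: δ(q1, a) = (q1, a, R)  ⊢  Xaa[q1]aaa (head at position 3)
Step 4: δ(q1, a) = (q1, a, R)  ⊢  Xaaa[q1]aa (head at position 4)
Step 5: δ(q1, a) = (q1, a, R)  ⊢  Xaaaa[q1]a (head at position 5)
Step 6: δ(q1, a) = (q1, a, R)  ⊢  Xaaaaa[q1]□ (head at position 6)
Tape after 6 steps (ignoring surrounding blanks): Xaaaaa

Final answer: Tape: Xaaaaa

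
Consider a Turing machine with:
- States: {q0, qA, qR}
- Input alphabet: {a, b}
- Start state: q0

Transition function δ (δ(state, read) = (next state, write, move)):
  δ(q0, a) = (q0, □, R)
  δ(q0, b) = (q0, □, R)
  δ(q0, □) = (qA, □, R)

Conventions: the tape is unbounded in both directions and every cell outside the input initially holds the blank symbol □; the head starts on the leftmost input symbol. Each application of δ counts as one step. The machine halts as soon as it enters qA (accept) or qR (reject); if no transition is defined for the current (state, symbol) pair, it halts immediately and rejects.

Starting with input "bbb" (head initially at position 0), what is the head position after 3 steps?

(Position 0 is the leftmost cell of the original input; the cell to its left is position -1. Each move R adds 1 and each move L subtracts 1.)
Step 0: [q0]bbb (head at position 0)
Step 1: δ(q0, b) = (q0, □, R)  ⊢  □[q0]bb (head at position 1)
Step 2: δ(q0, b) = (q0, □, R)  ⊢  □□[q0]b (head at position 2)
Step 3: δ(q0, b) = (q0, □, R)  ⊢  □□□[q0]□ (head at position 3)
Head position after 3 steps: 3

Final answer: Position 3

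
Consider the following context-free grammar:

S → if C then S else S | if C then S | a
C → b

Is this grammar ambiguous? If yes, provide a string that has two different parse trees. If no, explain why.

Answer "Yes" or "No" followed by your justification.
The 'dangling else' can attach to either if. Two leftmost derivations of  if b then if b then a else a:
  (1) S ⇒ if C then S else S ⇒ if b then S else S ⇒ if b then if C then S else S ⇒ if b then if b then S else S ⇒ if b then if b then a else S ⇒ if b then if b then a else a   (else belongs to the outer if)
  (2) S ⇒ if C then S ⇒ if b then S ⇒ if b then if C then S else S ⇒ if b then if b then S else S ⇒ if b then if b then a else S ⇒ if b then if b then a else a   (else belongs to the inner if)
Two distinct parse trees for the same string, so the grammar is ambiguous.

Final answer: Yes - the string 'if b then if b then a else a' has two distinct leftmost derivations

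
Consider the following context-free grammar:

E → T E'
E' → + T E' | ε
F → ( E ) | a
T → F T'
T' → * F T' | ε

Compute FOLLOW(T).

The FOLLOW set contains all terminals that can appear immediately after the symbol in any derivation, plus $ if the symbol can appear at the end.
Useful FIRST sets: FIRST(E') = {+, ε}, FIRST(T') = {*, ε} (both E' and T' are nullable).
FOLLOW(E): E is the start symbol → $; E appears in F → ( E ) followed by ')' → FOLLOW(E) = {), $}.
FOLLOW(E'): E' appears at the right end of E → T E' and of E' → + T E', so FOLLOW(E') ⊇ FOLLOW(E) (the second occurrence adds nothing new). FOLLOW(E') = {), $}.
FOLLOW(T): in E → T E' and E' → + T E', T is followed by E': add FIRST(E') minus ε = {+}; since E' is nullable, also add FOLLOW(E) and FOLLOW(E') = {), $}. FOLLOW(T) = {+, ), $}.

Final answer: {$, ), +}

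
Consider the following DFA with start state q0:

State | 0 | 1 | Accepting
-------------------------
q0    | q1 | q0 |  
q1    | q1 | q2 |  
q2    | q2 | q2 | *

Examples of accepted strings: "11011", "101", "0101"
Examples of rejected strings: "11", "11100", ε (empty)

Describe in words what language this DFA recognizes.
binary strings containing '01' as a substring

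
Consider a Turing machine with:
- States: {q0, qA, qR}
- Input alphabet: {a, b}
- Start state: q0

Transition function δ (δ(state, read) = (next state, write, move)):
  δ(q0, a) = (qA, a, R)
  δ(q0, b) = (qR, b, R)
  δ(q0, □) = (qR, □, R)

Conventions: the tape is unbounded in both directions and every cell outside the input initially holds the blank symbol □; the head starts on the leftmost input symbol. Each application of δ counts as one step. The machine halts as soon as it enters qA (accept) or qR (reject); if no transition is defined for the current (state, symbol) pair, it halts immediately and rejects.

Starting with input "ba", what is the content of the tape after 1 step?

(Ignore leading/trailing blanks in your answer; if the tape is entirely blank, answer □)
Step 0: [q0]ba (head at position 0)
Step 1: δ(q0, b) = (qR, b, R)  ⊢  b[qR]a (head at position 1)
Tape after 1 step (ignoring surrounding blanks): ba

Final answer: Tape: ba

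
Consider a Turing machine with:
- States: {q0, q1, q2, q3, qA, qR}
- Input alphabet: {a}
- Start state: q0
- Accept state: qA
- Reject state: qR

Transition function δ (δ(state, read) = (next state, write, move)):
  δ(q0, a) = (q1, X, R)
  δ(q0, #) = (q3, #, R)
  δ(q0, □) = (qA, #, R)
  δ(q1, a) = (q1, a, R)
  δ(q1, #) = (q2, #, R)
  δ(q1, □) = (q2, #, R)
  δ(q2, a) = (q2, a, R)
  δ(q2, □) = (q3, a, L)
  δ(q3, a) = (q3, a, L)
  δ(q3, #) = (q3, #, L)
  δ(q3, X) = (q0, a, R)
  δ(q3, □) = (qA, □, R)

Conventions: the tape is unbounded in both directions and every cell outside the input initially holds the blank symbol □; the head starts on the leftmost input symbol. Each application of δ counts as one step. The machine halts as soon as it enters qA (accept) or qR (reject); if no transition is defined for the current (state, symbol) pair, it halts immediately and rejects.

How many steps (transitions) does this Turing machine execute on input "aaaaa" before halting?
Trace (configuration after each step, as tape_left[state]tape_right with head position):
Step 0: [q0]aaaaa (head at position 0)
Step 1: X[q1]aaaa (head 1)
Step 2: Xa[q1]aaa (head 2)
Step 3: Xaa[q1]aa (head 3)
Step 4: Xaaa[q1]a (head 4)
Step 5: Xaaaa[q1]□ (head 5)
Step 6: Xaaaa#[q2]□ (head 6)
Step 7: Xaaaa[q3]#a (head 5)
Step 8: Xaaa[q3]a#a (head 4)
Step 9: Xaa[q3]aa#a (head 3)
Step 10: Xa[q3]aaa#a (head 2)
Step 11: X[q3]aaaa#a (head 1)
Step 12: [q3]Xaaaa#a (head 0)
Step 13: a[q0]aaaa#a (head 1)
Step 14: aX[q1]aaa#a (head 2)
Step 15: aXa[q1]aa#a (head 3)
Step 16: aXaa[q1]a#a (head 4)
Step 17: aXaaa[q1]#a (head 5)
Step 18: aXaaa#[q2]a (head 6)
Step 19: aXaaa#a[q2]□ (head 7)
Step 20: aXaaa#[q3]aa (head 6)
Step 21: aXaaa[q3]#aa (head 5)
Step 22: aXaa[q3]a#aa (head 4)
Step 23: aXa[q3]aa#aa (head 3)
Step 24: aX[q3]aaa#aa (head 2)
Step 25: a[q3]Xaaa#aa (head 1)
Step 26: aa[q0]aaa#aa (head 2)
Step 27: aaX[q1]aa#aa (head 3)
Step 28: aaXa[q1]a#aa (head 4)
Step 29: aaXaa[q1]#aa (head 5)
Step 30: aaXaa#[q2]aa (head 6)
Step 31: aaXaa#a[q2]a (head 7)
Step 32: aaXaa#aa[q2]□ (head 8)
Step 33: aaXaa#a[q3]aa (head 7)
Step 34: aaXaa#[q3]aaa (head 6)
Step 35: aaXaa[q3]#aaa (head 5)
Step 36: aaXa[q3]a#aaa (head 4)
Step 37: aaX[q3]aa#aaa (head 3)
Step 38: aa[q3]Xaa#aaa (head 2)
Step 39: aaa[q0]aa#aaa (head 3)
Step 40: aaaX[q1]a#aaa (head 4)
Step 41: aaaXa[q1]#aaa (head 5)
Step 42: aaaXa#[q2]aaa (head 6)
Step 43: aaaXa#a[q2]aa (head 7)
Step 44: aaaXa#aa[q2]a (head 8)
Step 45: aaaXa#aaa[q2]□ (head 9)
Step 46: aaaXa#aa[q3]aa (head 8)
Step 47: aaaXa#a[q3]aaa (head 7)
Step 48: aaaXa#[q3]aaaa (head 6)
Step 49: aaaXa[q3]#aaaa (head 5)
Step 50: aaaX[q3]a#aaaa (head 4)
Step 51: aaa[q3]Xa#aaaa (head 3)
Step 52: aaaa[q0]a#aaaa (head 4)
Step 53: aaaaX[q1]#aaaa (head 5)
Step 54: aaaaX#[q2]aaaa (head 6)
Step 55: aaaaX#a[q2]aaa (head 7)
Step 56: aaaaX#aa[q2]aa (head 8)
Step 57: aaaaX#aaa[q2]a (head 9)
Step 58: aaaaX#aaaa[q2]□ (head 10)
Step 59: aaaaX#aaa[q3]aa (head 9)
Step 60: aaaaX#aa[q3]aaa (head 8)
Step 61: aaaaX#a[q3]aaaa (head 7)
Step 62: aaaaX#[q3]aaaaa (head 6)
Step 63: aaaaX[q3]#aaaaa (head 5)
Step 64: aaaa[q3]X#aaaaa (head 4)
Step 65: aaaaa[q0]#aaaaa (head 5)
Step 66: aaaaa#[q3]aaaaa (head 6)
Step 67: aaaaa[q3]#aaaaa (head 5)
Step 68: aaaa[q3]a#aaaaa (head 4)
Step 69: aaa[q3]aa#aaaaa (head 3)
Step 70: aa[q3]aaa#aaaaa (head 2)
Step 71: a[q3]aaaa#aaaaa (head 1)
Step 72: [q3]aaaaa#aaaaa (head 0)
Step 73: [q3]□aaaaa#aaaaa (head -1)
Step 74: □[qA]aaaaa#aaaaa (head 0)
The machine is in qA, so it halts and accepts.
Number of transitions executed: 74.

Final answer: 74 steps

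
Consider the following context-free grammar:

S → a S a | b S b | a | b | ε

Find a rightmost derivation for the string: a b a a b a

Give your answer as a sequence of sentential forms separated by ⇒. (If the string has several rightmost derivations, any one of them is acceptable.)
Start with S.
Step 1: the rightmost non-terminal is S; apply S → a S a:  a S a
Step 2: the rightmost non-terminal is S; apply S → b S b:  a b S b a
Step 3: the rightmost non-terminal is S; apply S → a S a:  a b a S a b a
Step 4: the rightmost non-terminal is S; apply S → ε:  a b a a b a

Final answer: S ⇒ a S a ⇒ a b S b a ⇒ a b a S a b a ⇒ a b a a b a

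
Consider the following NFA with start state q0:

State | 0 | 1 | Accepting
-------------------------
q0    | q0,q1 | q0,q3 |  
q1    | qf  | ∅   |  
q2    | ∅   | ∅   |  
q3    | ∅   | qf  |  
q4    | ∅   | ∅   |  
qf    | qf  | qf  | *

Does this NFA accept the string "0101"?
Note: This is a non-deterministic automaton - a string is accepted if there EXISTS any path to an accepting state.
Track the set of states the NFA could be in: start {q0}
Read '0': {q0} → {q0, q1}
Read '1': {q0, q1} → {q0, q3}
Read '0': {q0, q3} → {q0, q1}
Read '1': {q0, q1} → {q0, q3}
Final set {q0, q3} contains no accepting state → rejected.

Final answer: No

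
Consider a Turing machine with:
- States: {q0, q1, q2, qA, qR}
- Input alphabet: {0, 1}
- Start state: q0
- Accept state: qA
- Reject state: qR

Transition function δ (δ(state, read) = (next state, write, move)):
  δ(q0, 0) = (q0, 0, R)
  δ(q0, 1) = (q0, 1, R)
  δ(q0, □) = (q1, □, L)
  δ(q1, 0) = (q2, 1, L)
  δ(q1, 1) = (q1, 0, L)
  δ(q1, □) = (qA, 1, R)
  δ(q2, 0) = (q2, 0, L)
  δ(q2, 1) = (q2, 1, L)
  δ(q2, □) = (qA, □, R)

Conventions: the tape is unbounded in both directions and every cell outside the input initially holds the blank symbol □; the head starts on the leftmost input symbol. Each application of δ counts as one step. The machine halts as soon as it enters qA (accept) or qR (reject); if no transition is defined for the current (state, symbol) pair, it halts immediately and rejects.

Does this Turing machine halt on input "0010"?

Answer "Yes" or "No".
Step 0: [q0]0010 (head at position 0)
Step 1: δ(q0, 0) = (q0, 0, R)  ⊢  0[q0]010 (head at position 1)
Step 2: δ(q0, 0) = (q0, 0, R)  ⊢  00[q0]10 (head at position 2)
Step 3: δ(q0, 1) = (q0, 1, R)  ⊢  001[q0]0 (head at position 3)
Step 4: δ(q0, 0) = (q0, 0, R)  ⊢  0010[q0]□ (head at position 4)
Step 5: δ(q0, □) = (q1, □, L)  ⊢  001[q1]0□ (head at position 3)
Step 6: δ(q1, 0) = (q2, 1, L)  ⊢  00[q2]11□ (head at position 2)
Step 7: δ(q2, 1) = (q2, 1, L)  ⊢  0[q2]011□ (head at position 1)
Step 8: δ(q2, 0) = (q2, 0, L)  ⊢  [q2]0011□ (head at position 0)
Step 9: δ(q2, 0) = (q2, 0, L)  ⊢  [q2]□0011□ (head at position -1)
Step 10: δ(q2, □) = (qA, □, R)  ⊢  □[qA]0011□ (head at position 0)
The machine is in qA, so it halts and accepts.
It halts after 10 steps.

Final answer: Yes - halts after 10 steps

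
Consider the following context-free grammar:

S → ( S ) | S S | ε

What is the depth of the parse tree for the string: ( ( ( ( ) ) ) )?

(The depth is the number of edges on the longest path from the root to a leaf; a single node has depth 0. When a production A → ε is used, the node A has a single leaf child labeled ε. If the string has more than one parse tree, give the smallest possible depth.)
The string is 4 nested pairs. The shallowest parse tree applies S → ( S ) 4 times (one node per nested pair, each a child of the previous) and then S → ε in the middle.
S nodes at depths 0..4, ε leaf at depth 5; parentheses leaves are at depths 1..4.
(Using S → S S with an S → ε child anywhere only adds levels, so it cannot give a shallower tree.)
Depth = 5.

Final answer: 5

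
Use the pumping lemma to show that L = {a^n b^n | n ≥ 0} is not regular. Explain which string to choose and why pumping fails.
Language: L = {a^n b^n | n ≥ 0} (equal numbers of a's followed by b's)
Step 1: Assume for contradiction that L is regular, with pumping length p.
Step 2: Choose s = a^p b^p. Then s ∈ L (it has p a's followed by p b's) and |s| ≥ p.
Step 3: Consider any decomposition s = xyz with |xy| ≤ p and |y| > 0. Since |xy| ≤ p and the first p symbols of s are all a's, y = a^k for some k with 1 ≤ k ≤ p.
Step 4: Pumping up (i = 2): xy²z = a^(p+k) b^p, which has more a's than b's, so xy²z ∉ L.
This contradicts the pumping lemma, so L is not regular.

Final answer: Choose s = a^p b^p. Since |xy| ≤ p, y = a^k with k ≥ 1. Then xy²z = a^(p+k) b^p ∉ L.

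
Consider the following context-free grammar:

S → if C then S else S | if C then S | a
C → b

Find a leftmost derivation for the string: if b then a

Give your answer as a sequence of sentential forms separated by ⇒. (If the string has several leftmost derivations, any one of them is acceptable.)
Start with S.
Step 1: the leftmost non-terminal is S; apply S → if C then S:  if C then S
Step 2: the leftmost non-terminal is C; apply C → b:  if b then S
Step 3: the leftmost non-terminal is S; apply S → a:  if b then a

Final answer: S ⇒ if C then S ⇒ if b then S ⇒ if b then a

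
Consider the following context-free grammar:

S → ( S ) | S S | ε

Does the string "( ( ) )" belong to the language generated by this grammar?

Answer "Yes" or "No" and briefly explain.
A derivation exists: S ⇒ ( S ) ⇒ ( ( S ) ) ⇒ ( ( ) ) (using S → ( S ) twice, then S → ε).

Final answer: Yes - a valid derivation exists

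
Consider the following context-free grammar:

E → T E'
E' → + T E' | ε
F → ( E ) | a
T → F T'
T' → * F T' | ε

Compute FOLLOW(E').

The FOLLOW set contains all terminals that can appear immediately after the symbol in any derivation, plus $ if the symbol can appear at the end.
Useful FIRST sets: FIRST(E') = {+, ε}, FIRST(T') = {*, ε} (both E' and T' are nullable).
FOLLOW(E): E is the start symbol → $; E appears in F → ( E ) followed by ')' → FOLLOW(E) = {), $}.
FOLLOW(E'): E' appears at the right end of E → T E' and of E' → + T E', so FOLLOW(E') ⊇ FOLLOW(E) (the second occurrence adds nothing new). FOLLOW(E') = {), $}.

Final answer: {$, )}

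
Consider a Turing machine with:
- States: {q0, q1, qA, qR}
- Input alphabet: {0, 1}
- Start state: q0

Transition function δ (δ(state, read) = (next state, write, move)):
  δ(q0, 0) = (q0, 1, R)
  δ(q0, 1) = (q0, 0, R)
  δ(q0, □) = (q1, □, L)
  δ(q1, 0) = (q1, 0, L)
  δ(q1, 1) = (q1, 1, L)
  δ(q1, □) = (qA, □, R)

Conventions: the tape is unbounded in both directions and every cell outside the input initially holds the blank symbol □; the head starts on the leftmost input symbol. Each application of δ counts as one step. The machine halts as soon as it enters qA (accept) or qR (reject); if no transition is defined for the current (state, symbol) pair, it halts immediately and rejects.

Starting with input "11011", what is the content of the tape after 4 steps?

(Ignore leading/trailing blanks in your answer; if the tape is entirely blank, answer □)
Step 0: [q0]11011 (head at position 0)
Step 1: δ(q0, 1) = (q0, 0, R)  ⊢  0[q0]1011 (head at position 1)
Step 2: δ(q0, 1) = (q0, 0, R)  ⊢  00[q0]011 (head at position 2)
Step 3: δ(q0, 0) = (q0, 1, R)  ⊢  001[q0]11 (head at position 3)
Step 4: δ(q0, 1) = (q0, 0, R)  ⊢  0010[q0]1 (head at position 4)
Tape after 4 steps (ignoring surrounding blanks): 00101

Final answer: Tape: 00101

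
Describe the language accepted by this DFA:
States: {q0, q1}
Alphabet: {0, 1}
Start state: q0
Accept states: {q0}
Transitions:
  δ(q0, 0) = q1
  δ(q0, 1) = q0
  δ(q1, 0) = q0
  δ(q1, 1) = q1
Analyzing the DFA structure:
Start state: q0
Accept states: {q0}
Interpreting what each state remembers (checking against the transitions):
  q0: an even number of 0s has been read so far
  q1: an odd number of 0s has been read so far
  δ(q0, 0): in q0 (an even number of 0s has been read so far), after reading 0 we have: an odd number of 0s has been read so far → q1
  δ(q0, 1): in q0 (an even number of 0s has been read so far), after reading 1 we have: an even number of 0s has been read so far → q0
  δ(q1, 0): in q1 (an odd number of 0s has been read so far), after reading 0 we have: an even number of 0s has been read so far → q0
  δ(q1, 1): in q1 (an odd number of 0s has been read so far), after reading 1 we have: an odd number of 0s has been read so far → q1
A string is accepted iff it ends in {q0}, i.e. an even number of 0s has been read so far.
Language: All binary strings with an even number of 0s

Final answer: All binary strings with an even number of 0s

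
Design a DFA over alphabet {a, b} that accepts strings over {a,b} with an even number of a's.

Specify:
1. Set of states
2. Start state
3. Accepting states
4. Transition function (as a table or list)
One valid DFA (any DFA recognizing the same language is acceptable):
States: {q0, q1}
Start: q0
Accepting: {q0}
Transitions (accepting states marked with *):
State | a | b | Accepting
-------------------------
q0    | q1 | q0 | *
q1    | q0 | q1 |  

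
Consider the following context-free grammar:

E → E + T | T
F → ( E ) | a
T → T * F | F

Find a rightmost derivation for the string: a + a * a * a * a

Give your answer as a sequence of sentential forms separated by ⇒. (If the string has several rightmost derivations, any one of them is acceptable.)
Start with E.
Step 1: the rightmost non-terminal is E; apply E → E + T:  E + T
Step 2: the rightmost non-terminal is T; apply T → T * F:  E + T * F
Step 3: the rightmost non-terminal is F; apply F → a:  E + T * a
Step 4: the rightmost non-terminal is T; apply T → T * F:  E + T * F * a
Step 5: the rightmost non-terminal is F; apply F → a:  E + T * a * a
Step 6: the rightmost non-terminal is T; apply T → T * F:  E + T * F * a * a
Step 7: the rightmost non-terminal is F; apply F → a:  E + T * a * a * a
Step 8: the rightmost non-terminal is T; apply T → F:  E + F * a * a * a
Step 9: the rightmost non-terminal is F; apply F → a:  E + a * a * a * a
Step 10: the rightmost non-terminal is E; apply E → T:  T + a * a * a * a
Step 11: the rightmost non-terminal is T; apply T → F:  F + a * a * a * a
Step 12: the rightmost non-terminal is F; apply F → a:  a + a * a * a * a

Final answer: E ⇒ E + T ⇒ E + T * F ⇒ E + T * a ⇒ E + T * F * a ⇒ E + T * a * a ⇒ E + T * F * a * a ⇒ E + T * a * a * a ⇒ E + F * a * a * a ⇒ E + a * a * a * a ⇒ T + a * a * a * a ⇒ F + a * a * a * a ⇒ a + a * a * a * a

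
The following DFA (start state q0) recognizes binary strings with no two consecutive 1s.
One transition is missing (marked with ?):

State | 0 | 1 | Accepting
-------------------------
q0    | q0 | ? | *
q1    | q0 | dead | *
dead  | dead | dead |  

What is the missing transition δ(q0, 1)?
q1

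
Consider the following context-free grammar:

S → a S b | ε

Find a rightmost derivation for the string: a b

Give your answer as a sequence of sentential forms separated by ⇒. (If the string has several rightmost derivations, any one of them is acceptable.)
Start with S.
Step 1: the rightmost non-terminal is S; apply S → a S b:  a S b
Step 2: the rightmost non-terminal is S; apply S → ε:  a b

Final answer: S ⇒ a S b ⇒ a b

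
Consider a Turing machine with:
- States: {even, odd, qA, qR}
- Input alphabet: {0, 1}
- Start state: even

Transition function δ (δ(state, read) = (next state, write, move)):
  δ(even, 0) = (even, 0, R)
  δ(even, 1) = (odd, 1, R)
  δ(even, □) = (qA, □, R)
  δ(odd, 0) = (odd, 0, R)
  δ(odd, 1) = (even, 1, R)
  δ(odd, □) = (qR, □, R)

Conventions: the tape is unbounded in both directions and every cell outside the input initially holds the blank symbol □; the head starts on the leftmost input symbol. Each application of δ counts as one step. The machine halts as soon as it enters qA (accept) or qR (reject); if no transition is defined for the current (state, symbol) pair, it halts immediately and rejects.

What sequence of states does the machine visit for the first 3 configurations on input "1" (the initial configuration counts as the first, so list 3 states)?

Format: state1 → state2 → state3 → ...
Step 0: [even]1 (head at position 0)
Step 1: δ(even, 1) = (odd, 1, R)  ⊢  1[odd]□ (head at position 1)
Step 2: δ(odd, □) = (qR, □, R)  ⊢  1□[qR]□ (head at position 2)
Reading off the states of these 3 configurations: even → odd → qR

Final answer: even → odd → qR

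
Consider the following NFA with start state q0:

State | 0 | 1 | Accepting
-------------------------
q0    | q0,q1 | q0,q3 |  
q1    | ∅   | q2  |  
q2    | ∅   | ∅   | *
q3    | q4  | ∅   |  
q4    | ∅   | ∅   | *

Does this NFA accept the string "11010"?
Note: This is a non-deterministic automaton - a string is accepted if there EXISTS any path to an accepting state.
Track the set of states the NFA could be in: start {q0}
Read '1': {q0} → {q0, q3}
Read '1': {q0, q3} → {q0, q3}
Read '0': {q0, q3} → {q0, q1, q4}
Read '1': {q0, q1, q4} → {q0, q2, q3}
Read '0': {q0, q2, q3} → {q0, q1, q4}
Final set {q0, q1, q4} contains accepting state(s) {q4} → accepted.

Final answer: Yes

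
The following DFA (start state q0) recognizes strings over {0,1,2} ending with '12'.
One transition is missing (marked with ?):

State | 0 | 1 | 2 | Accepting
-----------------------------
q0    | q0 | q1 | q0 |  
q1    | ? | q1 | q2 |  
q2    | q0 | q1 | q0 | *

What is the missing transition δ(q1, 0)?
q0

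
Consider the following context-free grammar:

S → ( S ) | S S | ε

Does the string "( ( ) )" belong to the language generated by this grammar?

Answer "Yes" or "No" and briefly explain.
A derivation exists: S ⇒ ( S ) ⇒ ( ( S ) ) ⇒ ( ( ) ) (using S → ( S ) twice, then S → ε).

Final answer: Yes - a valid derivation exists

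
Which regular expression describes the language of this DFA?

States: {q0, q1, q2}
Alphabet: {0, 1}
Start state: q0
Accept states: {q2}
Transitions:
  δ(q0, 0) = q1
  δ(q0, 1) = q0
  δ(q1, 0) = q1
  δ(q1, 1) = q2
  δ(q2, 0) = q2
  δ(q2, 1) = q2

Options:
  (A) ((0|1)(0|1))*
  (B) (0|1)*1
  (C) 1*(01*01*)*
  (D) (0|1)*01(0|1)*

Testing sample strings against the DFA:
  '100' -> rejected
  '1101' -> accepted
  '01101' -> accepted
  '1100' -> rejected
Checking each option for a counterexample:
  (A) ((0|1)(0|1))*: ε is rejected by the DFA but matches the regex → eliminated
  (B) (0|1)*1: '1' is rejected by the DFA but matches the regex → eliminated
  (C) 1*(01*01*)*: ε is rejected by the DFA but matches the regex → eliminated
  (D) (0|1)*01(0|1)*: agrees with the DFA on all strings of length ≤ 4
Only (D) (0|1)*01(0|1)* is consistent with the DFA.

Final answer: (D) (0|1)*01(0|1)*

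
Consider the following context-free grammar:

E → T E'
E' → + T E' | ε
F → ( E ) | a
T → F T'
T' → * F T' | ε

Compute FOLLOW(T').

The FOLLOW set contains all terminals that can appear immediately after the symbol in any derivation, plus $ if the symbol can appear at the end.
Useful FIRST sets: FIRST(E') = {+, ε}, FIRST(T') = {*, ε} (both E' and T' are nullable).
FOLLOW(E): E is the start symbol → $; E appears in F → ( E ) followed by ')' → FOLLOW(E) = {), $}.
FOLLOW(E'): E' appears at the right end of E → T E' and of E' → + T E', so FOLLOW(E') ⊇ FOLLOW(E) (the second occurrence adds nothing new). FOLLOW(E') = {), $}.
FOLLOW(T): in E → T E' and E' → + T E', T is followed by E': add FIRST(E') minus ε = {+}; since E' is nullable, also add FOLLOW(E) and FOLLOW(E') = {), $}. FOLLOW(T) = {+, ), $}.
FOLLOW(T'): T' appears at the right end of T → F T' and of T' → * F T', so FOLLOW(T') = FOLLOW(T) = {+, ), $}.

Final answer: {$, ), +}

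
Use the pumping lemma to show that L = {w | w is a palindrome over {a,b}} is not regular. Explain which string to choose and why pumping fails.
Language: L = {w | w is a palindrome over {a,b}} (strings that read the same forwards and backwards)
Step 1: Assume for contradiction that L is regular, with pumping length p.
Step 2: Choose s = a^p b a^p. Then s ∈ L (it reads the same forwards and backwards) and |s| ≥ p.
Step 3: Consider any decomposition s = xyz with |xy| ≤ p and |y| > 0. Since |xy| ≤ p and the first p symbols of s are all a's, y = a^k for some k with 1 ≤ k ≤ p.
Step 4: Pumping up (i = 2): xy²z = a^(p+k) b a^p. Its reverse is a^p b a^(p+k) ≠ a^(p+k) b a^p (the single b is no longer in the middle), so xy²z is not a palindrome and xy²z ∉ L.
This contradicts the pumping lemma, so L is not regular.

Final answer: Choose s = a^p b a^p. Since |xy| ≤ p, y = a^k with k ≥ 1. Then xy²z = a^(p+k) b a^p is not a palindrome, so ∉ L.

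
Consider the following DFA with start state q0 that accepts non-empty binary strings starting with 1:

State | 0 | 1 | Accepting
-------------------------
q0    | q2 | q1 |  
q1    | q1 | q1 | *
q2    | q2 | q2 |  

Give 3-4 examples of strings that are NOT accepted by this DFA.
Any strings that end in a non-accepting state work; for example:
"01": q0 → q2 → q2; q2 is not accepting → rejected
"001": q0 → q2 → q2 → q2; q2 is not accepting → rejected
"0101": q0 → q2 → q2 → q2 → q2; q2 is not accepting → rejected
"0110": q0 → q2 → q2 → q2 → q2; q2 is not accepting → rejected

Final answer: "01", "001", "0101", "0110"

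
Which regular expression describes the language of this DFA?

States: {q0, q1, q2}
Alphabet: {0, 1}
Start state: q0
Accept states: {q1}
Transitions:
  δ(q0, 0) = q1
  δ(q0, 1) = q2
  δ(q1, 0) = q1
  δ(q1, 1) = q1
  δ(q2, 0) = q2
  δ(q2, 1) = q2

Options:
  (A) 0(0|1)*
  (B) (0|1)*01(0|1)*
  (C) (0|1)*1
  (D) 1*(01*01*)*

Testing sample strings against the DFA:
  '1100' -> rejected
  '00' -> accepted
  '01' -> accepted
  '110' -> rejected
Checking each option for a counterexample:
  (A) 0(0|1)*: agrees with the DFA on all strings of length ≤ 4
  (B) (0|1)*01(0|1)*: '0' is accepted by the DFA but does not match the regex → eliminated
  (C) (0|1)*1: '0' is accepted by the DFA but does not match the regex → eliminated
  (D) 1*(01*01*)*: ε is rejected by the DFA but matches the regex → eliminated
Only (A) 0(0|1)* is consistent with the DFA.

Final answer: (A) 0(0|1)*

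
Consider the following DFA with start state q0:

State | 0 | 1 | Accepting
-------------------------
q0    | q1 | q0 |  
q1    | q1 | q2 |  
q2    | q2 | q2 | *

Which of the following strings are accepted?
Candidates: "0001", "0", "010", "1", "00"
"0001": q0 → q1 → q1 → q1 → q2; q2 is accepting → accepted
"0": q0 → q1; q1 is not accepting → rejected
"010": q0 → q1 → q2 → q2; q2 is accepting → accepted
"1": q0 → q0; q0 is not accepting → rejected
"00": q0 → q1 → q1; q1 is not accepting → rejected

Final answer: "0001", "010"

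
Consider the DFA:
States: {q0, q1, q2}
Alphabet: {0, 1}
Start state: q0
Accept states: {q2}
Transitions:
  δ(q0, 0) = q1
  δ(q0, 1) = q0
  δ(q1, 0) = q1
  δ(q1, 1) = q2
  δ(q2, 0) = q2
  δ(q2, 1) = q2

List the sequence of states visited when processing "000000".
Starting at q0
Read '0': q0 -> q1
Read '0': q1 -> q1
Read '0': q1 -> q1
Read '0': q1 -> q1
Read '0': q1 -> q1
Read '0': q1 -> q1

Final answer: q0 -> q1 -> q1 -> q1 -> q1 -> q1 -> q1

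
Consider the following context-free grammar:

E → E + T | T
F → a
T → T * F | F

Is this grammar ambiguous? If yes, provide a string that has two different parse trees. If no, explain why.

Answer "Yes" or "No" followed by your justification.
This is the standard stratified expression grammar: '+' is introduced only by the left-recursive rule E → E + T and '*' only by the left-recursive rule T → T * F, with F → a. For any string, the last '+' must be the one produced at the root E (everything after it is a T containing no '+'), and likewise within each T the last '*' is produced at its root. This fixes the parse tree uniquely (left-associative, '*' binding tighter than '+'), so every string has exactly one parse tree.

Final answer: No - the grammar is unambiguous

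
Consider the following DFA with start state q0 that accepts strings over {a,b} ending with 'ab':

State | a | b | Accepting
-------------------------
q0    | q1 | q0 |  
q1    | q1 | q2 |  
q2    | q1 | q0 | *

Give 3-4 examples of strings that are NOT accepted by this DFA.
Any strings that end in a non-accepting state work; for example:
"b": q0 → q0; q0 is not accepting → rejected
"ba": q0 → q0 → q1; q1 is not accepting → rejected
"bba": q0 → q0 → q0 → q1; q1 is not accepting → rejected
"babb": q0 → q0 → q1 → q2 → q0; q0 is not accepting → rejected

Final answer: "b", "ba", "bba", "babb"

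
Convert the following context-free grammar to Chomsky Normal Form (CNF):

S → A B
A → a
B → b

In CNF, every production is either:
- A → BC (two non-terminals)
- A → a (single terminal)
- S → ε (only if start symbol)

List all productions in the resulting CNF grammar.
The grammar has no ε-productions or unit productions to eliminate.
S → A B is already in CNF (two non-terminals) – keep it.
A → a is already in CNF (single terminal) – keep it.
B → b is already in CNF (single terminal) – keep it.
Resulting CNF grammar (3 productions): A → a; B → b; S → A B

Final answer: A → a; B → b; S → A B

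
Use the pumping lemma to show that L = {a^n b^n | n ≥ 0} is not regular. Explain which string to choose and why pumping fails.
Language: L = {a^n b^n | n ≥ 0} (equal numbers of a's followed by b's)
Step 1: Assume for contradiction that L is regular, with pumping length p.
Step 2: Choose s = a^p b^p. Then s ∈ L (it has p a's followed by p b's) and |s| ≥ p.
Step 3: Consider any decomposition s = xyz with |xy| ≤ p and |y| > 0. Since |xy| ≤ p and the first p symbols of s are all a's, y = a^k for some k with 1 ≤ k ≤ p.
Step 4: Pumping up (i = 2): xy²z = a^(p+k) b^p, which has more a's than b's, so xy²z ∉ L.
This contradicts the pumping lemma, so L is not regular.

Final answer: Choose s = a^p b^p. Since |xy| ≤ p, y = a^k with k ≥ 1. Then xy²z = a^(p+k) b^p ∉ L.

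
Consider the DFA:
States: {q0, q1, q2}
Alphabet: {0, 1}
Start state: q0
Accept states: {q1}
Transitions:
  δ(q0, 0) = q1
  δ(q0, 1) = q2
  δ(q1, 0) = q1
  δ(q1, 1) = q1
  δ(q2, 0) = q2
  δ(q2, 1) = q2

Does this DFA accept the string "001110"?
Processing string "001110":
  q0 --0--> q1
  q1 --0--> q1
  q1 --1--> q1
  q1 --1--> q1
  q1 --1--> q1
  q1 --0--> q1
Final state: q1
Accept states: {q1}
q1 is an accept state, so the string is accepted.

Final answer: Yes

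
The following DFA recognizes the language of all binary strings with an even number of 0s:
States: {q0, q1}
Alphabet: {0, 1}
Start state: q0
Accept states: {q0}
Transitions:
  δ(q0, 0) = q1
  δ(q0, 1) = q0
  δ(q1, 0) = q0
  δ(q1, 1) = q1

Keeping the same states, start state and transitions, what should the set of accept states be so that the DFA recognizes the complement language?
The DFA is complete (every state has a transition on every symbol), so the complement
is recognized by the same DFA with accepting and non-accepting states swapped.
Original accept states: {q0}
Complement accept states = All states - Original accept states
= {q0, q1} - {q0}
= {q1}
Complement language: strings with an ODD number of 0s

Final answer: {q1}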